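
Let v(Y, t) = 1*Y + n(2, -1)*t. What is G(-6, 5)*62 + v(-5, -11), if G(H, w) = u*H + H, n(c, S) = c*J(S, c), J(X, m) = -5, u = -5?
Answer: 1593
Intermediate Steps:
n(c, S) = -5*c (n(c, S) = c*(-5) = -5*c)
G(H, w) = -4*H (G(H, w) = -5*H + H = -4*H)
v(Y, t) = Y - 10*t (v(Y, t) = 1*Y + (-5*2)*t = Y - 10*t)
G(-6, 5)*62 + v(-5, -11) = -4*(-6)*62 + (-5 - 10*(-11)) = 24*62 + (-5 + 110) = 1488 + 105 = 1593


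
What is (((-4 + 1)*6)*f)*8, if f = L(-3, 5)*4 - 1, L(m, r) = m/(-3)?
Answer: -432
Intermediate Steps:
L(m, r) = -m/3 (L(m, r) = m*(-1/3) = -m/3)
f = 3 (f = -1/3*(-3)*4 - 1 = 1*4 - 1 = 4 - 1 = 3)
(((-4 + 1)*6)*f)*8 = (((-4 + 1)*6)*3)*8 = (-3*6*3)*8 = -18*3*8 = -54*8 = -432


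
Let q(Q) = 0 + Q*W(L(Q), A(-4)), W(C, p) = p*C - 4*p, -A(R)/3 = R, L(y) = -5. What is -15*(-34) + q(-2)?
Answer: 726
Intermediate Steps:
A(R) = -3*R
W(C, p) = -4*p + C*p (W(C, p) = C*p - 4*p = -4*p + C*p)
q(Q) = -108*Q (q(Q) = 0 + Q*((-3*(-4))*(-4 - 5)) = 0 + Q*(12*(-9)) = 0 + Q*(-108) = 0 - 108*Q = -108*Q)
-15*(-34) + q(-2) = -15*(-34) - 108*(-2) = 510 + 216 = 726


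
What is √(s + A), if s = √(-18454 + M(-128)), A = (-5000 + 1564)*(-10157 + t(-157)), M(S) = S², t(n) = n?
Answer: √(35438904 + 3*I*√230) ≈ 5953.1 + 0.e-3*I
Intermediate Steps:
A = 35438904 (A = (-5000 + 1564)*(-10157 - 157) = -3436*(-10314) = 35438904)
s = 3*I*√230 (s = √(-18454 + (-128)²) = √(-18454 + 16384) = √(-2070) = 3*I*√230 ≈ 45.497*I)
√(s + A) = √(3*I*√230 + 35438904) = √(35438904 + 3*I*√230)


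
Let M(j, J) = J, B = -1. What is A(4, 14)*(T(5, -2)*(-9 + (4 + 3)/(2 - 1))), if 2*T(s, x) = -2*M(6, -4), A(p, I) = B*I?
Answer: 112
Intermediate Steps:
A(p, I) = -I
T(s, x) = 4 (T(s, x) = (-2*(-4))/2 = (½)*8 = 4)
A(4, 14)*(T(5, -2)*(-9 + (4 + 3)/(2 - 1))) = (-1*14)*(4*(-9 + (4 + 3)/(2 - 1))) = -56*(-9 + 7/1) = -56*(-9 + 7*1) = -56*(-9 + 7) = -56*(-2) = -14*(-8) = 112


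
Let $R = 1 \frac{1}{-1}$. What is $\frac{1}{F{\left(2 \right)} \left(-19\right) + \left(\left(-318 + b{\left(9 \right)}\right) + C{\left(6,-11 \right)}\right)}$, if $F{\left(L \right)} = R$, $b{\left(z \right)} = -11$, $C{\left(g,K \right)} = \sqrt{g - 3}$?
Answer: $- \frac{310}{96097} - \frac{\sqrt{3}}{96097} \approx -0.0032439$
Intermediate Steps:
$C{\left(g,K \right)} = \sqrt{-3 + g}$
$R = -1$ ($R = 1 \left(-1\right) = -1$)
$F{\left(L \right)} = -1$
$\frac{1}{F{\left(2 \right)} \left(-19\right) + \left(\left(-318 + b{\left(9 \right)}\right) + C{\left(6,-11 \right)}\right)} = \frac{1}{\left(-1\right) \left(-19\right) + \left(\left(-318 - 11\right) + \sqrt{-3 + 6}\right)} = \frac{1}{19 - \left(329 - \sqrt{3}\right)} = \frac{1}{-310 + \sqrt{3}}$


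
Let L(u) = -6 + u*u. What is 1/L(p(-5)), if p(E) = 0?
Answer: -⅙ ≈ -0.16667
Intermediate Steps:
L(u) = -6 + u²
1/L(p(-5)) = 1/(-6 + 0²) = 1/(-6 + 0) = 1/(-6) = -⅙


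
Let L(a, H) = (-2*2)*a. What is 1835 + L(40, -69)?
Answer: 1675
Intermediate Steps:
L(a, H) = -4*a
1835 + L(40, -69) = 1835 - 4*40 = 1835 - 160 = 1675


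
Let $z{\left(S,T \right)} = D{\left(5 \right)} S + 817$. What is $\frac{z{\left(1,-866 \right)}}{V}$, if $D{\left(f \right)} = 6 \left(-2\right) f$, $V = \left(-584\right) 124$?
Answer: $- \frac{757}{72416} \approx -0.010453$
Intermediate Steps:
$V = -72416$
$D{\left(f \right)} = - 12 f$
$z{\left(S,T \right)} = 817 - 60 S$ ($z{\left(S,T \right)} = \left(-12\right) 5 S + 817 = - 60 S + 817 = 817 - 60 S$)
$\frac{z{\left(1,-866 \right)}}{V} = \frac{817 - 60}{-72416} = \left(817 - 60\right) \left(- \frac{1}{72416}\right) = 757 \left(- \frac{1}{72416}\right) = - \frac{757}{72416}$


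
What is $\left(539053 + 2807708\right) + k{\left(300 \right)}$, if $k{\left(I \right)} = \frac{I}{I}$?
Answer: $3346762$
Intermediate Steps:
$k{\left(I \right)} = 1$
$\left(539053 + 2807708\right) + k{\left(300 \right)} = \left(539053 + 2807708\right) + 1 = 3346761 + 1 = 3346762$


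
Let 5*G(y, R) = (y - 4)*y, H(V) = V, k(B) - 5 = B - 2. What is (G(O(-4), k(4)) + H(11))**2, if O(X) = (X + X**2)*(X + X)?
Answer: 3728761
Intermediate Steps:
k(B) = 3 + B (k(B) = 5 + (B - 2) = 5 + (-2 + B) = 3 + B)
O(X) = 2*X*(X + X**2) (O(X) = (X + X**2)*(2*X) = 2*X*(X + X**2))
G(y, R) = y*(-4 + y)/5 (G(y, R) = ((y - 4)*y)/5 = ((-4 + y)*y)/5 = (y*(-4 + y))/5 = y*(-4 + y)/5)
(G(O(-4), k(4)) + H(11))**2 = ((2*(-4)**2*(1 - 4))*(-4 + 2*(-4)**2*(1 - 4))/5 + 11)**2 = ((2*16*(-3))*(-4 + 2*16*(-3))/5 + 11)**2 = ((1/5)*(-96)*(-4 - 96) + 11)**2 = ((1/5)*(-96)*(-100) + 11)**2 = (1920 + 11)**2 = 1931**2 = 3728761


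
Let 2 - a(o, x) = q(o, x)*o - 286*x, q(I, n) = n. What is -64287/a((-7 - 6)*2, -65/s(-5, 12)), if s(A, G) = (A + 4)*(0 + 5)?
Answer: -64287/4058 ≈ -15.842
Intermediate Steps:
s(A, G) = 20 + 5*A (s(A, G) = (4 + A)*5 = 20 + 5*A)
a(o, x) = 2 + 286*x - o*x (a(o, x) = 2 - (x*o - 286*x) = 2 - (o*x - 286*x) = 2 - (-286*x + o*x) = 2 + (286*x - o*x) = 2 + 286*x - o*x)
-64287/a((-7 - 6)*2, -65/s(-5, 12)) = -64287/(2 + 286*(-65/(20 + 5*(-5))) - (-7 - 6)*2*(-65/(20 + 5*(-5)))) = -64287/(2 + 286*(-65/(20 - 25)) - (-13*2)*(-65/(20 - 25))) = -64287/(2 + 286*(-65/(-5)) - 1*(-26)*(-65/(-5))) = -64287/(2 + 286*(-65*(-⅕)) - 1*(-26)*(-65*(-⅕))) = -64287/(2 + 286*13 - 1*(-26)*13) = -64287/(2 + 3718 + 338) = -64287/4058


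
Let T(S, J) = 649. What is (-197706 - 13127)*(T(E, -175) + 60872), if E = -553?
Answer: -12970656993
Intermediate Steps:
(-197706 - 13127)*(T(E, -175) + 60872) = (-197706 - 13127)*(649 + 60872) = -210833*61521 = -12970656993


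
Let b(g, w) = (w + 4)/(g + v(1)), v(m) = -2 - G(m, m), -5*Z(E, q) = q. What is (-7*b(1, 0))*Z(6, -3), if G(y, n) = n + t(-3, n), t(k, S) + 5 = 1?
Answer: -42/5 ≈ -8.4000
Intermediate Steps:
t(k, S) = -4 (t(k, S) = -5 + 1 = -4)
G(y, n) = -4 + n (G(y, n) = n - 4 = -4 + n)
Z(E, q) = -q/5
v(m) = 2 - m (v(m) = -2 - (-4 + m) = -2 + (4 - m) = 2 - m)
b(g, w) = (4 + w)/(1 + g) (b(g, w) = (w + 4)/(g + (2 - 1*1)) = (4 + w)/(g + (2 - 1)) = (4 + w)/(g + 1) = (4 + w)/(1 + g))
(-7*b(1, 0))*Z(6, -3) = (-7*(4 + 0)/(1 + 1))*(-⅕*(-3)) = -7*4/2*(⅗) = -7*2*(⅗) = -14*⅗ = -42/5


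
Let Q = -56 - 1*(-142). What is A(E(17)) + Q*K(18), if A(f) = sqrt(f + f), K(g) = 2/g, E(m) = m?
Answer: 86/9 + sqrt(34) ≈ 15.387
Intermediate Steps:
A(f) = sqrt(2)*sqrt(f) (A(f) = sqrt(2*f) = sqrt(2)*sqrt(f))
Q = 86 (Q = -56 + 142 = 86)
A(E(17)) + Q*K(18) = sqrt(2)*sqrt(17) + 86*(2/18) = sqrt(34) + 86*(2*(1/18)) = sqrt(34) + 86*(1/9) = sqrt(34) + 86/9 = 86/9 + sqrt(34)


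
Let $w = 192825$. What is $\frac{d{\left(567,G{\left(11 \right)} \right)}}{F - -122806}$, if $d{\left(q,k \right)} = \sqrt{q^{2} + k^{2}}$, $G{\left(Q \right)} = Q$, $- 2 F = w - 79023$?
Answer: $\frac{\sqrt{321610}}{65905} \approx 0.0086049$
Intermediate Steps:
$F = -56901$ ($F = - \frac{192825 - 79023}{2} = \left(- \frac{1}{2}\right) 113802 = -56901$)
$d{\left(q,k \right)} = \sqrt{k^{2} + q^{2}}$
$\frac{d{\left(567,G{\left(11 \right)} \right)}}{F - -122806} = \frac{\sqrt{11^{2} + 567^{2}}}{-56901 - -122806} = \frac{\sqrt{121 + 321489}}{-56901 + 122806} = \frac{\sqrt{321610}}{65905}$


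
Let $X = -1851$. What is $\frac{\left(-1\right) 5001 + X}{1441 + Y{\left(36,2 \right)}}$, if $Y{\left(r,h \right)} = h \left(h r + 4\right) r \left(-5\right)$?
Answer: $\frac{6852}{25919} \approx 0.26436$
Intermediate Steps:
$Y{\left(r,h \right)} = - 5 h r \left(4 + h r\right)$ ($Y{\left(r,h \right)} = h \left(4 + h r\right) r \left(-5\right) = h r \left(4 + h r\right) \left(-5\right) = - 5 h r \left(4 + h r\right)$)
$\frac{\left(-1\right) 5001 + X}{1441 + Y{\left(36,2 \right)}} = \frac{\left(-1\right) 5001 - 1851}{1441 - 10 \cdot 36 \left(4 + 2 \cdot 36\right)} = \frac{-5001 - 1851}{1441 - 10 \cdot 36 \left(4 + 72\right)} = - \frac{6852}{1441 - 10 \cdot 36 \cdot 76} = - \frac{6852}{1441 - 27360} = - \frac{6852}{-25919} = \left(-6852\right) \left(- \frac{1}{25919}\right) = \frac{6852}{25919}$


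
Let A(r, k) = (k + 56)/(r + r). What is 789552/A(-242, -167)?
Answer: 127381056/37 ≈ 3.4427e+6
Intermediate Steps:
A(r, k) = (56 + k)/(2*r) (A(r, k) = (56 + k)/((2*r)) = (56 + k)*(1/(2*r)) = (56 + k)/(2*r))
789552/A(-242, -167) = 789552/(((½)*(56 - 167)/(-242))) = 789552/(((½)*(-1/242)*(-111))) = 789552/(111/484) = 789552*(484/111) = 127381056/37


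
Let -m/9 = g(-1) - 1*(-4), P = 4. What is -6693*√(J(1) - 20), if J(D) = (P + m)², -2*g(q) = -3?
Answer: -6693*√8201/2 ≈ -3.0306e+5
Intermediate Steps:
g(q) = 3/2 (g(q) = -½*(-3) = 3/2)
m = -99/2 (m = -9*(3/2 - 1*(-4)) = -9*(3/2 + 4) = -9*11/2 = -99/2 ≈ -49.500)
J(D) = 8281/4 (J(D) = (4 - 99/2)² = (-91/2)² = 8281/4)
-6693*√(J(1) - 20) = -6693*√(8281/4 - 20) = -6693*√8201/2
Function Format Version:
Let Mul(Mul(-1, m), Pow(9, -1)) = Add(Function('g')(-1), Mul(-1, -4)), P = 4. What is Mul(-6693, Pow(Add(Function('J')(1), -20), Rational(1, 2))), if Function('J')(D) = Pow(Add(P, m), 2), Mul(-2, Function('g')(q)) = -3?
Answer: Mul(Rational(-6693, 2), Pow(8201, Rational(1, 2))) ≈ -3.0306e+5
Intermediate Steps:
Function('g')(q) = Rational(3, 2) (Function('g')(q) = Mul(Rational(-1, 2), -3) = Rational(3, 2))
m = Rational(-99, 2) (m = Mul(-9, Add(Rational(3, 2), Mul(-1, -4))) = Mul(-9, Add(Rational(3, 2), 4)) = Mul(-9, Rational(11, 2)) = Rational(-99, 2) ≈ -49.500)
Function('J')(D) = Rational(8281, 4) (Function('J')(D) = Pow(Add(4, Rational(-99, 2)), 2) = Pow(Rational(-91, 2), 2) = Rational(8281, 4))
Mul(-6693, Pow(Add(Function('J')(1), -20), Rational(1, 2))) = Mul(-6693, Pow(Add(Rational(8281, 4), -20), Rational(1, 2))) = Mul(-6693, Pow(Rational(8201, 4), Rational(1, 2))) = Mul(-6693, Mul(Rational(1, 2), Pow(8201, Rational(1, 2)))) = Mul(Rational(-6693, 2), Pow(8201, Rational(1, 2)))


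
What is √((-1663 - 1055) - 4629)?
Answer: I*√7347 ≈ 85.715*I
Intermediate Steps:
√((-1663 - 1055) - 4629) = √(-2718 - 4629) = √(-7347) = I*√7347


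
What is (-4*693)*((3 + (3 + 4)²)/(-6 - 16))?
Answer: 6552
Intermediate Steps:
(-4*693)*((3 + (3 + 4)²)/(-6 - 16)) = -2772*(3 + 7²)/(-22) = -2772*(3 + 49)*(-1)/22 = -144144*(-1)/22 = -2772*(-26/11) = 6552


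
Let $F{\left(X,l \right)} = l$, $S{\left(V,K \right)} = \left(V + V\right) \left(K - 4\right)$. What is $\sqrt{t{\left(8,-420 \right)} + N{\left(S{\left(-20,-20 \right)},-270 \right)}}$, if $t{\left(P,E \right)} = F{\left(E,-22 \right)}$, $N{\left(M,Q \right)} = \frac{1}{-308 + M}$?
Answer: $\frac{i \sqrt{2337909}}{326} \approx 4.6903 i$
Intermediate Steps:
$S{\left(V,K \right)} = 2 V \left(-4 + K\right)$
$t{\left(P,E \right)} = -22$
$\sqrt{t{\left(8,-420 \right)} + N{\left(S{\left(-20,-20 \right)},-270 \right)}} = \sqrt{-22 + \frac{1}{-308 + 2 \left(-20\right) \left(-4 - 20\right)}} = \sqrt{-22 + \frac{1}{-308 + 2 \left(-20\right) \left(-24\right)}} = \sqrt{-22 + \frac{1}{-308 + 960}} = \sqrt{-22 + \frac{1}{652}} = \sqrt{- \frac{14343}{652}} = \frac{i \sqrt{2337909}}{326}$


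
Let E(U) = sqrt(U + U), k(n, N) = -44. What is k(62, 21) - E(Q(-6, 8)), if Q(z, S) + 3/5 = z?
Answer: -44 - I*sqrt(330)/5 ≈ -44.0 - 3.6332*I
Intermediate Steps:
Q(z, S) = -3/5 + z
E(U) = sqrt(2)*sqrt(U) (E(U) = sqrt(2*U) = sqrt(2)*sqrt(U))
k(62, 21) - E(Q(-6, 8)) = -44 - sqrt(2)*sqrt(-3/5 - 6) = -44 - sqrt(2)*sqrt(-33/5) = -44 - sqrt(2)*I*sqrt(165)/5 = -44 - I*sqrt(330)/5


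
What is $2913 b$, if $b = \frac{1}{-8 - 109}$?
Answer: $- \frac{971}{39} \approx -24.897$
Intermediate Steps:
$b = - \frac{1}{117}$ ($b = \frac{1}{-117} = - \frac{1}{117} \approx -0.008547$)
$2913 b = 2913 \left(- \frac{1}{117}\right) = - \frac{971}{39}$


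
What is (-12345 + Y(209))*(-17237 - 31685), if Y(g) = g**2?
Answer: -1533019792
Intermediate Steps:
(-12345 + Y(209))*(-17237 - 31685) = (-12345 + 209**2)*(-17237 - 31685) = (-12345 + 43681)*(-48922) = 31336*(-48922) = -1533019792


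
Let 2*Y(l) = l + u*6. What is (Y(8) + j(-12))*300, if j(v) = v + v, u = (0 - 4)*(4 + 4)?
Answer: -34800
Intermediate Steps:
u = -32 (u = -4*8 = -32)
j(v) = 2*v
Y(l) = -96 + l/2 (Y(l) = (l - 32*6)/2 = (l - 192)/2 = (-192 + l)/2 = -96 + l/2)
(Y(8) + j(-12))*300 = ((-96 + (½)*8) + 2*(-12))*300 = ((-96 + 4) - 24)*300 = (-92 - 24)*300 = -116*300 = -34800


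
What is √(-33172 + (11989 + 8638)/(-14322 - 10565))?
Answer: I*√20546015117417/24887 ≈ 182.13*I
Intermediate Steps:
√(-33172 + (11989 + 8638)/(-14322 - 10565)) = √(-33172 + 20627/(-24887)) = √(-33172 + 20627*(-1/24887)) = √(-33172 - 20627/24887) = √(-825572191/24887) = I*√20546015117417/24887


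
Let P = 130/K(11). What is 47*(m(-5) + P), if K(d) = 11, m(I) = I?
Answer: 3525/11 ≈ 320.45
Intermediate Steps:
P = 130/11 ≈ 11.818
47*(m(-5) + P) = 47*(-5 + 130/11) = 47*(75/11) = 3525/11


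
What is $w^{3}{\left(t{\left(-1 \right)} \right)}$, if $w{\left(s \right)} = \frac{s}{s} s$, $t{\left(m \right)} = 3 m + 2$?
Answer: $-1$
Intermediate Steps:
$t{\left(m \right)} = 2 + 3 m$
$w{\left(s \right)} = s$ ($w{\left(s \right)} = 1 s = s$)
$w^{3}{\left(t{\left(-1 \right)} \right)} = \left(2 + 3 \left(-1\right)\right)^{3} = \left(2 - 3\right)^{3} = \left(-1\right)^{3} = -1$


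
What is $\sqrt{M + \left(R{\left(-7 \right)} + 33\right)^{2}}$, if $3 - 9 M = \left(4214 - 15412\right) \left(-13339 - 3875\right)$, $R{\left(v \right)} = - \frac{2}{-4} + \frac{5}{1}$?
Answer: $\frac{i \sqrt{85666235}}{2} \approx 4627.8 i$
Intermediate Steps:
$R{\left(v \right)} = \frac{11}{2}$ ($R{\left(v \right)} = \left(-2\right) \left(- \frac{1}{4}\right) + 5 \cdot 1 = \frac{1}{2} + 5 = \frac{11}{2}$)
$M = -21418041$ ($M = \frac{1}{3} - \frac{\left(4214 - 15412\right) \left(-13339 - 3875\right)}{9} = \frac{1}{3} - \frac{\left(4214 - 15412\right) \left(-17214\right)}{9} = \frac{1}{3} - \frac{\left(-11198\right) \left(-17214\right)}{9} = \frac{1}{3} - \frac{64254124}{3} = -21418041$)
$\sqrt{M + \left(R{\left(-7 \right)} + 33\right)^{2}} = \sqrt{-21418041 + \left(\frac{11}{2} + 33\right)^{2}} = \sqrt{-21418041 + \left(\frac{77}{2}\right)^{2}} = \sqrt{-21418041 + \frac{5929}{4}} = \sqrt{- \frac{85666235}{4}} = \frac{i \sqrt{85666235}}{2}$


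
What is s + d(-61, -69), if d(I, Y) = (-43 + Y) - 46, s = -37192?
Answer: -37350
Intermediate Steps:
d(I, Y) = -89 + Y
s + d(-61, -69) = -37192 + (-89 - 69) = -37192 - 158 = -37350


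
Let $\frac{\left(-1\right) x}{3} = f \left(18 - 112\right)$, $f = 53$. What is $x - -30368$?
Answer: $45314$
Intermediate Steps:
$x = 14946$ ($x = - 3 \cdot 53 \left(18 - 112\right) = - 3 \cdot 53 \left(-94\right) = \left(-3\right) \left(-4982\right) = 14946$)
$x - -30368 = 14946 - -30368 = 14946 + 30368 = 45314$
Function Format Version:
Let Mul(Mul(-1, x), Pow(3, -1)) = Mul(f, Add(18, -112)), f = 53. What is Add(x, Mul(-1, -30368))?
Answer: 45314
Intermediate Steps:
x = 14946 (x = Mul(-3, Mul(53, Add(18, -112))) = Mul(-3, Mul(53, -94)) = Mul(-3, -4982) = 14946)
Add(x, Mul(-1, -30368)) = Add(14946, Mul(-1, -30368)) = Add(14946, 30368) = 45314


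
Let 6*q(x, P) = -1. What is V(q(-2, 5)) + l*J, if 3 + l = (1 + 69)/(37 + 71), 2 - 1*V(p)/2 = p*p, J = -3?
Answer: 11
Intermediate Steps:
q(x, P) = -⅙ (q(x, P) = (⅙)*(-1) = -⅙)
V(p) = 4 - 2*p² (V(p) = 4 - 2*p*p = 4 - 2*p²)
l = -127/54 (l = -3 + (1 + 69)/(37 + 71) = -3 + 70/108 = -3 + 70*(1/108) = -3 + 35/54 = -127/54 ≈ -2.3519)
V(q(-2, 5)) + l*J = (4 - 2*(-⅙)²) - 127/54*(-3) = (4 - 2*1/36) + 127/18 = (4 - 1/18) + 127/18 = 71/18 + 127/18 = 11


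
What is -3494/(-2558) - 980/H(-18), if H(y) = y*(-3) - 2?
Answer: -290644/16627 ≈ -17.480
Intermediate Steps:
H(y) = -2 - 3*y (H(y) = -3*y - 2 = -2 - 3*y)
-3494/(-2558) - 980/H(-18) = -3494/(-2558) - 980/(-2 - 3*(-18)) = -3494*(-1/2558) - 980/(-2 + 54) = 1747/1279 - 980/52 = 1747/1279 - 980*1/52 = 1747/1279 - 245/13 = -290644/16627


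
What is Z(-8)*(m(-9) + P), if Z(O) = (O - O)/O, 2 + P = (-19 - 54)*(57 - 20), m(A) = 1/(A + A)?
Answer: 0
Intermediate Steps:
m(A) = 1/(2*A)
P = -2703 (P = -2 + (-19 - 54)*(57 - 20) = -2 - 73*37 = -2 - 2701 = -2703)
Z(O) = 0 (Z(O) = 0/O = 0)
Z(-8)*(m(-9) + P) = 0*((1/2)/(-9) - 2703) = 0*((1/2)*(-1/9) - 2703) = 0*(-1/18 - 2703) = 0*(-48655/18) = 0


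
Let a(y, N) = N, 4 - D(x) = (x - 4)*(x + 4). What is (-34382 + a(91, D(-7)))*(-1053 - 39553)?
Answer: 1397293066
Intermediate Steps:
D(x) = 4 - (-4 + x)*(4 + x) (D(x) = 4 - (x - 4)*(x + 4) = 4 - (-4 + x)*(4 + x))
(-34382 + a(91, D(-7)))*(-1053 - 39553) = (-34382 + (20 - 1*(-7)²))*(-1053 - 39553) = (-34382 + (20 - 1*49))*(-40606) = (-34382 + (20 - 49))*(-40606) = (-34382 - 29)*(-40606) = -34411*(-40606) = 1397293066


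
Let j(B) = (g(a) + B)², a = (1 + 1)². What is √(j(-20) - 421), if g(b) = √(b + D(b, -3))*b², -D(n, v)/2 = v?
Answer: √(2539 - 640*√10) ≈ 22.697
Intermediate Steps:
D(n, v) = -2*v
a = 4 (a = 2² = 4)
g(b) = b²*√(6 + b) (g(b) = √(b - 2*(-3))*b² = √(b + 6)*b² = √(6 + b)*b² = b²*√(6 + b))
j(B) = (B + 16*√10)² (j(B) = (4²*√(6 + 4) + B)² = (16*√10 + B)² = (B + 16*√10)²)
√(j(-20) - 421) = √((-20 + 16*√10)² - 421) = √(-421 + (-20 + 16*√10)²)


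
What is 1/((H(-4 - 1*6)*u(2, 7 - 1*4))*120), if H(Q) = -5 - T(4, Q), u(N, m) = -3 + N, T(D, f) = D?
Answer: 1/1080 ≈ 0.00092593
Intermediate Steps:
H(Q) = -9 (H(Q) = -5 - 1*4 = -5 - 4 = -9)
1/((H(-4 - 1*6)*u(2, 7 - 1*4))*120) = 1/(-9*(-3 + 2)*120) = 1/(-9*(-1)*120) = 1/(9*120) = 1/1080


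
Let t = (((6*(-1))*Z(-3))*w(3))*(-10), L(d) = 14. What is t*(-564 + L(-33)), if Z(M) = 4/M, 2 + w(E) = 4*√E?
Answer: -88000 + 176000*√3 ≈ 2.1684e+5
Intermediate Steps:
w(E) = -2 + 4*√E
t = 160 - 320*√3 (t = (((6*(-1))*(4/(-3)))*(-2 + 4*√3))*(-10) = ((-24*(-1)/3)*(-2 + 4*√3))*(-10) = ((-6*(-4/3))*(-2 + 4*√3))*(-10) = (8*(-2 + 4*√3))*(-10) = (-16 + 32*√3)*(-10) = 160 - 320*√3 ≈ -394.26)
t*(-564 + L(-33)) = (160 - 320*√3)*(-564 + 14) = (160 - 320*√3)*(-550) = -88000 + 176000*√3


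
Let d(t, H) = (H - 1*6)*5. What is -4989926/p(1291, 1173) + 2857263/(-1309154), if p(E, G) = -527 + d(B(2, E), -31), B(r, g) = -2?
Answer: 1632636802837/233029412 ≈ 7006.1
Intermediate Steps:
d(t, H) = -30 + 5*H (d(t, H) = (H - 6)*5 = (-6 + H)*5 = -30 + 5*H)
p(E, G) = -712 (p(E, G) = -527 + (-30 + 5*(-31)) = -527 + (-30 - 155) = -527 - 185 = -712)
-4989926/p(1291, 1173) + 2857263/(-1309154) = -4989926/(-712) + 2857263/(-1309154) = -4989926*(-1/712) + 2857263*(-1/1309154) = 2494963/356 - 2857263/1309154 = 1632636802837/233029412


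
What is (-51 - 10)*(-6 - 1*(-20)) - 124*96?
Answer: -12758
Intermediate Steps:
(-51 - 10)*(-6 - 1*(-20)) - 124*96 = -61*(-6 + 20) - 11904 = -61*14 - 11904 = -854 - 11904 = -12758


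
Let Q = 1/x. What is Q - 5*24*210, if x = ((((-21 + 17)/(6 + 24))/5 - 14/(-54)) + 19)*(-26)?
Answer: -8505807075/337532 ≈ -25200.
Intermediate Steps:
x = -337532/675 (x = ((-4/30*(⅕) - 14*(-1/54)) + 19)*(-26) = ((-4*1/30*(⅕) + 7/27) + 19)*(-26) = ((-2/15*⅕ + 7/27) + 19)*(-26) = ((-2/75 + 7/27) + 19)*(-26) = (157/675 + 19)*(-26) = (12982/675)*(-26) = -337532/675 ≈ -500.05)
Q = -675/337532 (Q = 1/(-337532/675) = -675/337532 ≈ -0.0019998)
Q - 5*24*210 = -675/337532 - 5*24*210 = -675/337532 - 120*210 = -675/337532 - 1*25200 = -675/337532 - 25200 = -8505807075/337532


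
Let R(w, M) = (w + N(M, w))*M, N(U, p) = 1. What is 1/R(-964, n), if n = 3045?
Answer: -1/2932335 ≈ -3.4103e-7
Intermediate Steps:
R(w, M) = M*(1 + w) (R(w, M) = (w + 1)*M = (1 + w)*M = M*(1 + w))
1/R(-964, n) = 1/(3045*(1 - 964)) = 1/(3045*(-963)) = 1/(-2932335) = -1/2932335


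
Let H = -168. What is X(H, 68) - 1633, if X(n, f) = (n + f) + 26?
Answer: -1707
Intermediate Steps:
X(n, f) = 26 + f + n (X(n, f) = (f + n) + 26 = 26 + f + n)
X(H, 68) - 1633 = (26 + 68 - 168) - 1633 = -74 - 1633 = -1707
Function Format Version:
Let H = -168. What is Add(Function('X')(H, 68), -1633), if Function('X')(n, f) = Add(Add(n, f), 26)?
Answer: -1707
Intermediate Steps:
Function('X')(n, f) = Add(26, f, n) (Function('X')(n, f) = Add(Add(f, n), 26) = Add(26, f, n))
Add(Function('X')(H, 68), -1633) = Add(Add(26, 68, -168), -1633) = Add(-74, -1633) = -1707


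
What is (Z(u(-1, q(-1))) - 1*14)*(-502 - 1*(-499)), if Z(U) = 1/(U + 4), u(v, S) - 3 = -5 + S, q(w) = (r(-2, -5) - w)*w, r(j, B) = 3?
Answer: 87/2 ≈ 43.500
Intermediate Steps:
q(w) = w*(3 - w) (q(w) = (3 - w)*w = w*(3 - w))
u(v, S) = -2 + S (u(v, S) = 3 + (-5 + S) = -2 + S)
Z(U) = 1/(4 + U)
(Z(u(-1, q(-1))) - 1*14)*(-502 - 1*(-499)) = (1/(4 + (-2 - (3 - 1*(-1)))) - 1*14)*(-502 - 1*(-499)) = (1/(4 + (-2 - (3 + 1))) - 14)*(-502 + 499) = (1/(4 + (-2 - 1*4)) - 14)*(-3) = (1/(4 + (-2 - 4)) - 14)*(-3) = (1/(4 - 6) - 14)*(-3) = (1/(-2) - 14)*(-3) = (-½ - 14)*(-3) = -29/2*(-3) = 87/2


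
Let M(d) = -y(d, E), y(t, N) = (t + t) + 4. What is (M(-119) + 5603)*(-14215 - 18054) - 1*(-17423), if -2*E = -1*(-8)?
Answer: -188336730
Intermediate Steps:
E = -4 (E = -(-1)*(-8)/2 = -½*8 = -4)
y(t, N) = 4 + 2*t (y(t, N) = 2*t + 4 = 4 + 2*t)
M(d) = -4 - 2*d (M(d) = -(4 + 2*d) = -4 - 2*d)
(M(-119) + 5603)*(-14215 - 18054) - 1*(-17423) = ((-4 - 2*(-119)) + 5603)*(-14215 - 18054) - 1*(-17423) = ((-4 + 238) + 5603)*(-32269) + 17423 = (234 + 5603)*(-32269) + 17423 = 5837*(-32269) + 17423 = -188354153 + 17423 = -188336730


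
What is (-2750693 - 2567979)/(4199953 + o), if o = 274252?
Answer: -5318672/4474205 ≈ -1.1887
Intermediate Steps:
(-2750693 - 2567979)/(4199953 + o) = (-2750693 - 2567979)/(4199953 + 274252) = -5318672/4474205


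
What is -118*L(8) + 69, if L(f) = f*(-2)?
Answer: 1957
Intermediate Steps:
L(f) = -2*f
-118*L(8) + 69 = -(-236)*8 + 69 = -118*(-16) + 69 = 1888 + 69 = 1957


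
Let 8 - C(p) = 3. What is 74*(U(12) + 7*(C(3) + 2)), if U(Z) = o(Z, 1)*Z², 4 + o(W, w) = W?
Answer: 88874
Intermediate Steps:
o(W, w) = -4 + W
C(p) = 5 (C(p) = 8 - 1*3 = 8 - 3 = 5)
U(Z) = Z²*(-4 + Z) (U(Z) = (-4 + Z)*Z² = Z²*(-4 + Z))
74*(U(12) + 7*(C(3) + 2)) = 74*(12²*(-4 + 12) + 7*(5 + 2)) = 74*(144*8 + 7*7) = 74*(1152 + 49) = 74*1201 = 88874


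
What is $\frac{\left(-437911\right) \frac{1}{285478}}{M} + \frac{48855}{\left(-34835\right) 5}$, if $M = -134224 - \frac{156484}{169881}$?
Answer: $- \frac{63602169529014761979}{226759988687082625640} \approx -0.28048$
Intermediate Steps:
$M = - \frac{22802263828}{169881}$ ($M = -134224 - \frac{156484}{169881} = - \frac{22802263828}{169881} \approx -1.3423 \cdot 10^{5}$)
$\frac{\left(-437911\right) \frac{1}{285478}}{M} + \frac{48855}{\left(-34835\right) 5} = \frac{\left(-437911\right) \frac{1}{285478}}{- \frac{22802263828}{169881}} + \frac{48855}{\left(-34835\right) 5} = \left(-437911\right) \frac{1}{285478} \left(- \frac{169881}{22802263828}\right) + \frac{48855}{-174175} = \left(- \frac{437911}{285478}\right) \left(- \frac{169881}{22802263828}\right) + 48855 \left(- \frac{1}{174175}\right) = \frac{74392758591}{6509544673089784} - \frac{9771}{34835} = - \frac{63602169529014761979}{226759988687082625640}$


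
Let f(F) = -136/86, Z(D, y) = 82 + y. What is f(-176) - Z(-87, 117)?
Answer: -8625/43 ≈ -200.58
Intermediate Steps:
f(F) = -68/43 (f(F) = -136*1/86 = -68/43)
f(-176) - Z(-87, 117) = -68/43 - (82 + 117) = -68/43 - 1*199 = -68/43 - 199 = -8625/43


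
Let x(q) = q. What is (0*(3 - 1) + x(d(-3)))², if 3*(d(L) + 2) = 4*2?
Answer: 4/9 ≈ 0.44444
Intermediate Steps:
d(L) = ⅔ (d(L) = -2 + (4*2)/3 = -2 + (⅓)*8 = -2 + 8/3 = ⅔)
(0*(3 - 1) + x(d(-3)))² = (0*(3 - 1) + ⅔)² = (0*2 + ⅔)² = (0 + ⅔)² = (⅔)² = 4/9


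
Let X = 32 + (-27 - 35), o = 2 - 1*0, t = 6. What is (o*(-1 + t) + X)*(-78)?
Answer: 1560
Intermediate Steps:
o = 2 (o = 2 + 0 = 2)
X = -30 (X = 32 - 62 = -30)
(o*(-1 + t) + X)*(-78) = (2*(-1 + 6) - 30)*(-78) = (2*5 - 30)*(-78) = (10 - 30)*(-78) = -20*(-78) = 1560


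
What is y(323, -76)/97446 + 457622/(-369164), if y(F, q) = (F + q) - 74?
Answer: -5566196005/4496694393 ≈ -1.2378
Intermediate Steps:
y(F, q) = -74 + F + q
y(323, -76)/97446 + 457622/(-369164) = (-74 + 323 - 76)/97446 + 457622/(-369164) = 173*(1/97446) + 457622*(-1/369164) = 173/97446 - 228811/184582 = -5566196005/4496694393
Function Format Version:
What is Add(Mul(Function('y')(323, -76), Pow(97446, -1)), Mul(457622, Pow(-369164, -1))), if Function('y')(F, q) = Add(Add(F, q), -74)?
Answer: Rational(-5566196005, 4496694393) ≈ -1.2378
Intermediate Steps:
Function('y')(F, q) = Add(-74, F, q)
Add(Mul(Function('y')(323, -76), Pow(97446, -1)), Mul(457622, Pow(-369164, -1))) = Add(Mul(Add(-74, 323, -76), Pow(97446, -1)), Mul(457622, Pow(-369164, -1))) = Add(Mul(173, Rational(1, 97446)), Mul(457622, Rational(-1, 369164))) = Add(Rational(173, 97446), Rational(-228811, 184582)) = Rational(-5566196005, 4496694393)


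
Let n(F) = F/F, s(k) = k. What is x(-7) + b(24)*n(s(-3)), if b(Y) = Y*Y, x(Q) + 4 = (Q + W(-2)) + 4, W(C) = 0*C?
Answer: 569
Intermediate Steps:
W(C) = 0
n(F) = 1
x(Q) = Q (x(Q) = -4 + ((Q + 0) + 4) = -4 + (Q + 4) = -4 + (4 + Q) = Q)
b(Y) = Y**2
x(-7) + b(24)*n(s(-3)) = -7 + 24**2*1 = -7 + 576*1 = -7 + 576 = 569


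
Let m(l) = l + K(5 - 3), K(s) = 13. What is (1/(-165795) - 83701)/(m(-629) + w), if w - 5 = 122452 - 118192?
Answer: -13877207296/604985955 ≈ -22.938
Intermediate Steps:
w = 4265 (w = 5 + (122452 - 118192) = 5 + 4260 = 4265)
m(l) = 13 + l (m(l) = l + 13 = 13 + l)
(1/(-165795) - 83701)/(m(-629) + w) = (1/(-165795) - 83701)/((13 - 629) + 4265) = (-1/165795 - 83701)/(-616 + 4265) = -13877207296/165795/3649 = -13877207296/165795*1/3649 = -13877207296/604985955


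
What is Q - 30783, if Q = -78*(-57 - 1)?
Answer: -26259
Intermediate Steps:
Q = 4524 (Q = -78*(-58) = 4524)
Q - 30783 = 4524 - 30783 = -26259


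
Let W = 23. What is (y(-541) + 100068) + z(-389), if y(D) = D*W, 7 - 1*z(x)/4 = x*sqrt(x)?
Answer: 87653 + 1556*I*sqrt(389) ≈ 87653.0 + 30689.0*I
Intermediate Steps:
z(x) = 28 - 4*x**(3/2) (z(x) = 28 - 4*x*sqrt(x) = 28 - 4*x**(3/2))
y(D) = 23*D (y(D) = D*23 = 23*D)
(y(-541) + 100068) + z(-389) = (23*(-541) + 100068) + (28 - (-1556)*I*sqrt(389)) = (-12443 + 100068) + (28 - (-1556)*I*sqrt(389)) = 87625 + (28 + 1556*I*sqrt(389)) = 87653 + 1556*I*sqrt(389)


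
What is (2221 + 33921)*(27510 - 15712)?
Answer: 426403316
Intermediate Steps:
(2221 + 33921)*(27510 - 15712) = 36142*11798 = 426403316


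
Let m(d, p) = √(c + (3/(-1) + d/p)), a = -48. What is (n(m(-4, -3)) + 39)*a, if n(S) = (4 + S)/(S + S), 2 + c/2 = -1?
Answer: -1896 + 96*I*√69/23 ≈ -1896.0 + 34.671*I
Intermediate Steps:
c = -6 (c = -4 + 2*(-1) = -4 - 2 = -6)
m(d, p) = √(-9 + d/p) (m(d, p) = √(-6 + (3/(-1) + d/p)) = √(-6 + (3*(-1) + d/p)) = √(-6 + (-3 + d/p)) = √(-9 + d/p))
n(S) = (4 + S)/(2*S) (n(S) = (4 + S)/((2*S)) = (4 + S)*(1/(2*S)) = (4 + S)/(2*S))
(n(m(-4, -3)) + 39)*a = ((4 + √(-9 - 4/(-3)))/(2*(√(-9 - 4/(-3)))) + 39)*(-48) = ((4 + √(-9 - 4*(-⅓)))/(2*(√(-9 - 4*(-⅓)))) + 39)*(-48) = ((4 + √(-9 + 4/3))/(2*(√(-9 + 4/3))) + 39)*(-48) = ((4 + √(-23/3))/(2*(√(-23/3))) + 39)*(-48) = ((4 + I*√69/3)/(2*((I*√69/3))) + 39)*(-48) = ((-I*√69/23)*(4 + I*√69/3)/2 + 39)*(-48) = (-I*√69*(4 + I*√69/3)/46 + 39)*(-48) = (39 - I*√69*(4 + I*√69/3)/46)*(-48) = -1872 + 24*I*√69*(4 + I*√69/3)/23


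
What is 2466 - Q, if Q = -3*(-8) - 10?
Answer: 2452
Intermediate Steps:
Q = 14 (Q = 24 - 10 = 14)
2466 - Q = 2466 - 1*14 = 2466 - 14 = 2452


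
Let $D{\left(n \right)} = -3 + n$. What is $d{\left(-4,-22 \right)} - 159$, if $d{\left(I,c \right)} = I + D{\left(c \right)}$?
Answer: $-188$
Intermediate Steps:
$d{\left(I,c \right)} = -3 + I + c$ ($d{\left(I,c \right)} = I + \left(-3 + c\right) = -3 + I + c$)
$d{\left(-4,-22 \right)} - 159 = \left(-3 - 4 - 22\right) - 159 = -29 - 159 = -188$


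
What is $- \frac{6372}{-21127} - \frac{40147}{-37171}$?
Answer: $\frac{1085039281}{785311717} \approx 1.3817$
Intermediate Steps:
$- \frac{6372}{-21127} - \frac{40147}{-37171} = \left(-6372\right) \left(- \frac{1}{21127}\right) - - \frac{40147}{37171} = \frac{6372}{21127} + \frac{40147}{37171} = \frac{1085039281}{785311717}$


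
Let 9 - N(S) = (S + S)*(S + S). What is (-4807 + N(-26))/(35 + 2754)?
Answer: -7502/2789 ≈ -2.6899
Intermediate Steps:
N(S) = 9 - 4*S**2 (N(S) = 9 - (S + S)*(S + S) = 9 - 2*S*2*S = 9 - 4*S**2)
(-4807 + N(-26))/(35 + 2754) = (-4807 + (9 - 4*(-26)**2))/(35 + 2754) = (-4807 + (9 - 4*676))/2789 = (-4807 + (9 - 2704))*(1/2789) = (-4807 - 2695)*(1/2789) = -7502*1/2789 = -7502/2789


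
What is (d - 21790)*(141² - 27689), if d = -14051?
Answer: 279846528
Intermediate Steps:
(d - 21790)*(141² - 27689) = (-14051 - 21790)*(141² - 27689) = -35841*(19881 - 27689) = -35841*(-7808) = 279846528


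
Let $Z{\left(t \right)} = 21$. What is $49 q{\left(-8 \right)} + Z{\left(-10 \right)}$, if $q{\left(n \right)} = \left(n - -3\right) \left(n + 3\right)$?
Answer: $1246$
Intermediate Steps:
$q{\left(n \right)} = \left(3 + n\right)^{2}$ ($q{\left(n \right)} = \left(n + 3\right) \left(3 + n\right) = \left(3 + n\right) \left(3 + n\right) = \left(3 + n\right)^{2}$)
$49 q{\left(-8 \right)} + Z{\left(-10 \right)} = 49 \left(3 - 8\right)^{2} + 21 = 49 \left(-5\right)^{2} + 21 = 49 \cdot 25 + 21 = 1225 + 21 = 1246$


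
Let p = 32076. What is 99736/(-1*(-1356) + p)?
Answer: 1781/597 ≈ 2.9832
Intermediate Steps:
99736/(-1*(-1356) + p) = 99736/(-1*(-1356) + 32076) = 99736/(1356 + 32076) = 99736/33432 = 99736*(1/33432) = 1781/597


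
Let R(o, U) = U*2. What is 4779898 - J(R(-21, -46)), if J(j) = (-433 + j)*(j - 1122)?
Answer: 4142548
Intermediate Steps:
R(o, U) = 2*U
J(j) = (-1122 + j)*(-433 + j) (J(j) = (-433 + j)*(-1122 + j) = (-1122 + j)*(-433 + j))
4779898 - J(R(-21, -46)) = 4779898 - (485826 + (2*(-46))² - 3110*(-46)) = 4779898 - (485826 + (-92)² - 1555*(-92)) = 4779898 - (485826 + 8464 + 143060) = 4779898 - 1*637350 = 4779898 - 637350 = 4142548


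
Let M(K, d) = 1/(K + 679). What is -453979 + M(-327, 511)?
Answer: -159800607/352 ≈ -4.5398e+5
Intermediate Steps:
M(K, d) = 1/(679 + K)
-453979 + M(-327, 511) = -453979 + 1/(679 - 327) = -453979 + 1/352 = -159800607/352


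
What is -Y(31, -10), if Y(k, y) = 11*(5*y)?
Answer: 550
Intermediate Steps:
Y(k, y) = 55*y
-Y(31, -10) = -55*(-10) = -1*(-550) = 550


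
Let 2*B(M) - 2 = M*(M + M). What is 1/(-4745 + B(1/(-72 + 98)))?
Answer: -676/3206943 ≈ -0.00021079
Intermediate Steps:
B(M) = 1 + M**2 (B(M) = 1 + (M*(M + M))/2 = 1 + (M*(2*M))/2 = 1 + (2*M**2)/2 = 1 + M**2)
1/(-4745 + B(1/(-72 + 98))) = 1/(-4745 + (1 + (1/(-72 + 98))**2)) = 1/(-4745 + (1 + (1/26)**2)) = 1/(-4745 + (1 + 1/676)) = 1/(-4745 + 677/676) = 1/(-3206943/676) = -676/3206943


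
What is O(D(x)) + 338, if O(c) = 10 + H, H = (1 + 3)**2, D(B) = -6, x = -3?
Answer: 364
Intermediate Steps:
H = 16 (H = 4**2 = 16)
O(c) = 26 (O(c) = 10 + 16 = 26)
O(D(x)) + 338 = 26 + 338 = 364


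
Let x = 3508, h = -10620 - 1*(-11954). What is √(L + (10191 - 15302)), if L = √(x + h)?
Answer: √(-5111 + 3*√538) ≈ 71.003*I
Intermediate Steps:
h = 1334 (h = -10620 + 11954 = 1334)
L = 3*√538 (L = √(3508 + 1334) = √4842 = 3*√538 ≈ 69.584)
√(L + (10191 - 15302)) = √(3*√538 + (10191 - 15302)) = √(3*√538 - 5111) = √(-5111 + 3*√538)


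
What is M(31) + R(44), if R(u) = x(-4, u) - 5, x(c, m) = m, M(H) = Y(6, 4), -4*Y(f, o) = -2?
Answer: 79/2 ≈ 39.500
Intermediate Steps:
Y(f, o) = ½ (Y(f, o) = -¼*(-2) = ½)
M(H) = ½
R(u) = -5 + u (R(u) = u - 5 = -5 + u)
M(31) + R(44) = ½ + (-5 + 44) = ½ + 39 = 79/2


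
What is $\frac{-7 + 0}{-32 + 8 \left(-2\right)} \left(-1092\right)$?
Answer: $- \frac{637}{4} \approx -159.25$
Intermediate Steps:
$\frac{-7 + 0}{-32 + 8 \left(-2\right)} \left(-1092\right) = - \frac{7}{-32 - 16} \left(-1092\right) = - \frac{7}{-48} \left(-1092\right) = \left(-7\right) \left(- \frac{1}{48}\right) \left(-1092\right) = \frac{7}{48} \left(-1092\right) = - \frac{637}{4}$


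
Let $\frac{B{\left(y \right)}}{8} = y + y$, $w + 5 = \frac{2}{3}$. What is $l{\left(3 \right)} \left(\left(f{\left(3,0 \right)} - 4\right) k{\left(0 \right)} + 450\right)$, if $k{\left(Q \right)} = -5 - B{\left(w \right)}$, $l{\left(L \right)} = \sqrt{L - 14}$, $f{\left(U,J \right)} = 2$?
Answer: $\frac{964 i \sqrt{11}}{3} \approx 1065.7 i$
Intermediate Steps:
$w = - \frac{13}{3}$ ($w = -5 + \frac{2}{3} = - \frac{13}{3} \approx -4.3333$)
$B{\left(y \right)} = 16 y$ ($B{\left(y \right)} = 8 \left(y + y\right) = 8 \cdot 2 y = 16 y$)
$l{\left(L \right)} = \sqrt{-14 + L}$
$k{\left(Q \right)} = \frac{193}{3}$ ($k{\left(Q \right)} = -5 - 16 \left(- \frac{13}{3}\right) = -5 - - \frac{208}{3} = -5 + \frac{208}{3} = \frac{193}{3}$)
$l{\left(3 \right)} \left(\left(f{\left(3,0 \right)} - 4\right) k{\left(0 \right)} + 450\right) = \sqrt{-14 + 3} \left(\left(2 - 4\right) \frac{193}{3} + 450\right) = \sqrt{-11} \left(\left(2 - 4\right) \frac{193}{3} + 450\right) = i \sqrt{11} \left(\left(-2\right) \frac{193}{3} + 450\right) = i \sqrt{11} \left(- \frac{386}{3} + 450\right) = i \sqrt{11} \cdot \frac{964}{3} = \frac{964 i \sqrt{11}}{3}$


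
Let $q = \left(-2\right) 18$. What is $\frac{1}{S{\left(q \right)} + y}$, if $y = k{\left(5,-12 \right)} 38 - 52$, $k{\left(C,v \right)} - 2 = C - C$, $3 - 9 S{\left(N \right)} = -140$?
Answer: $\frac{9}{359} \approx 0.02507$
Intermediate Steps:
$q = -36$
$S{\left(N \right)} = \frac{143}{9}$ ($S{\left(N \right)} = \frac{1}{3} - - \frac{140}{9} = \frac{1}{3} + \frac{140}{9} = \frac{143}{9}$)
$k{\left(C,v \right)} = 2$ ($k{\left(C,v \right)} = 2 + \left(C - C\right) = 2 + 0 = 2$)
$y = 24$ ($y = 2 \cdot 38 - 52 = 76 - 52 = 24$)
$\frac{1}{S{\left(q \right)} + y} = \frac{1}{\frac{143}{9} + 24} = \frac{1}{\frac{359}{9}} = \frac{9}{359}$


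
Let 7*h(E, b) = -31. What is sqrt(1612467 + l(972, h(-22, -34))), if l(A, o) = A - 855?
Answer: 6*sqrt(44794) ≈ 1269.9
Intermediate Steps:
h(E, b) = -31/7 (h(E, b) = (1/7)*(-31) = -31/7)
l(A, o) = -855 + A
sqrt(1612467 + l(972, h(-22, -34))) = sqrt(1612467 + (-855 + 972)) = sqrt(1612467 + 117) = sqrt(1612584) = 6*sqrt(44794)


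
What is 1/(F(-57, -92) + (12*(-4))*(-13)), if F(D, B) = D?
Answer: 1/567 ≈ 0.0017637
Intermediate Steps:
1/(F(-57, -92) + (12*(-4))*(-13)) = 1/(-57 + (12*(-4))*(-13)) = 1/(-57 - 48*(-13)) = 1/(-57 + 624) = 1/567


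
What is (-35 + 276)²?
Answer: 58081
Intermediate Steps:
(-35 + 276)² = 241² = 58081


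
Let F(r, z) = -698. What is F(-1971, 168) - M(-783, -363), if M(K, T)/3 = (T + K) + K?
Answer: 5089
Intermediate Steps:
M(K, T) = 3*T + 6*K (M(K, T) = 3*((T + K) + K) = 3*((K + T) + K) = 3*(T + 2*K) = 3*T + 6*K)
F(-1971, 168) - M(-783, -363) = -698 - (3*(-363) + 6*(-783)) = -698 - (-1089 - 4698) = -698 - 1*(-5787) = -698 + 5787 = 5089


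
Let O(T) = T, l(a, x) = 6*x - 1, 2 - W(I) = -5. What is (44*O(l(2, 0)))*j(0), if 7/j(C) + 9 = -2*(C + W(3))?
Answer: 308/23 ≈ 13.391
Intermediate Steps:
W(I) = 7 (W(I) = 2 - 1*(-5) = 2 + 5 = 7)
l(a, x) = -1 + 6*x
j(C) = 7/(-23 - 2*C) (j(C) = 7/(-9 - 2*(C + 7)) = 7/(-9 - 2*(7 + C)) = 7/(-9 + (-14 - 2*C)) = 7/(-23 - 2*C))
(44*O(l(2, 0)))*j(0) = (44*(-1 + 6*0))*(-7/(23 + 2*0)) = (44*(-1 + 0))*(-7/(23 + 0)) = (44*(-1))*(-7/23) = -(-308)/23 = -44*(-7/23) = 308/23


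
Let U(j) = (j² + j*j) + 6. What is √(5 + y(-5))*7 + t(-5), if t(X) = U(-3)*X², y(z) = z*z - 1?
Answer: 600 + 7*√29 ≈ 637.70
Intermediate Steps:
y(z) = -1 + z² (y(z) = z² - 1 = -1 + z²)
U(j) = 6 + 2*j² (U(j) = (j² + j²) + 6 = 2*j² + 6 = 6 + 2*j²)
t(X) = 24*X² (t(X) = (6 + 2*(-3)²)*X² = (6 + 2*9)*X² = (6 + 18)*X² = 24*X²)
√(5 + y(-5))*7 + t(-5) = √(5 + (-1 + (-5)²))*7 + 24*(-5)² = √(5 + (-1 + 25))*7 + 24*25 = √(5 + 24)*7 + 600 = √29*7 + 600 = 7*√29 + 600 = 600 + 7*√29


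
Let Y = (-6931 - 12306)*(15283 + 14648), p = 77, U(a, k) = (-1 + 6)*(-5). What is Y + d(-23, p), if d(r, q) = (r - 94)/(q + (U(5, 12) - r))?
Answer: -14394566214/25 ≈ -5.7578e+8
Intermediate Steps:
U(a, k) = -25 (U(a, k) = 5*(-5) = -25)
d(r, q) = (-94 + r)/(-25 + q - r) (d(r, q) = (r - 94)/(q + (-25 - r)) = (-94 + r)/(-25 + q - r))
Y = -575782647 (Y = -19237*29931 = -575782647)
Y + d(-23, p) = -575782647 + (94 - 1*(-23))/(25 - 23 - 1*77) = -575782647 + (94 + 23)/(25 - 23 - 77) = -575782647 + 117/(-75) = -575782647 - 1/75*117 = -575782647 - 39/25 = -14394566214/25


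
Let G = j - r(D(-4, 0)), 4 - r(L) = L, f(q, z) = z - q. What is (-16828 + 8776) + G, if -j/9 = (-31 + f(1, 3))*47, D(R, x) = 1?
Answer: 4212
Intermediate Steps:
r(L) = 4 - L
j = 12267 (j = -9*(-31 + (3 - 1*1))*47 = -9*(-31 + (3 - 1))*47 = -9*(-31 + 2)*47 = -(-261)*47 = -9*(-1363) = 12267)
G = 12264 (G = 12267 - (4 - 1*1) = 12267 - (4 - 1) = 12267 - 1*3 = 12267 - 3 = 12264)
(-16828 + 8776) + G = (-16828 + 8776) + 12264 = -8052 + 12264 = 4212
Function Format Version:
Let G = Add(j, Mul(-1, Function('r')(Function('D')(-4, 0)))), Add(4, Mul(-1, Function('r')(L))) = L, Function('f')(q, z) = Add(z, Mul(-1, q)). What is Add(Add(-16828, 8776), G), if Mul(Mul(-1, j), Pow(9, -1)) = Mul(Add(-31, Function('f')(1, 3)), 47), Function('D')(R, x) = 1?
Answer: 4212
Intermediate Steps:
Function('r')(L) = Add(4, Mul(-1, L))
j = 12267 (j = Mul(-9, Mul(Add(-31, Add(3, Mul(-1, 1))), 47)) = Mul(-9, Mul(Add(-31, Add(3, -1)), 47)) = Mul(-9, Mul(Add(-31, 2), 47)) = Mul(-9, Mul(-29, 47)) = Mul(-9, -1363) = 12267)
G = 12264 (G = Add(12267, Mul(-1, Add(4, Mul(-1, 1)))) = Add(12267, Mul(-1, Add(4, -1))) = Add(12267, Mul(-1, 3)) = Add(12267, -3) = 12264)
Add(Add(-16828, 8776), G) = Add(Add(-16828, 8776), 12264) = Add(-8052, 12264) = 4212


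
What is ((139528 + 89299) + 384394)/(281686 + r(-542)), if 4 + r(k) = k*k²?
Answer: -613221/158938406 ≈ -0.0038582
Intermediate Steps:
r(k) = -4 + k³ (r(k) = -4 + k*k² = -4 + k³)
((139528 + 89299) + 384394)/(281686 + r(-542)) = ((139528 + 89299) + 384394)/(281686 + (-4 + (-542)³)) = (228827 + 384394)/(281686 + (-4 - 159220088)) = 613221/(281686 - 159220092) = 613221/(-158938406) = 613221*(-1/158938406) = -613221/158938406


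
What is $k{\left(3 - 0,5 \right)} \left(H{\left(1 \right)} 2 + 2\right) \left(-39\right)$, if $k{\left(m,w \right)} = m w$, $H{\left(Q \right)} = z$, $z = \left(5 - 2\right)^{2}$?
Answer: $-11700$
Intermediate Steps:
$z = 9$ ($z = 3^{2} = 9$)
$H{\left(Q \right)} = 9$
$k{\left(3 - 0,5 \right)} \left(H{\left(1 \right)} 2 + 2\right) \left(-39\right) = \left(3 - 0\right) 5 \left(9 \cdot 2 + 2\right) \left(-39\right) = \left(3 + 0\right) 5 \left(18 + 2\right) \left(-39\right) = 3 \cdot 5 \cdot 20 \left(-39\right) = 15 \cdot 20 \left(-39\right) = 300 \left(-39\right) = -11700$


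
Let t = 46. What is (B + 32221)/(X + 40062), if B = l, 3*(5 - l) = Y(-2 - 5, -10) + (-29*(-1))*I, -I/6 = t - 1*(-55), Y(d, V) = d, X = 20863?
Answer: 114259/182775 ≈ 0.62513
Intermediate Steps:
I = -606 (I = -6*(46 - 1*(-55)) = -6*(46 + 55) = -6*101 = -606)
l = 17596/3 (l = 5 - ((-2 - 5) - 29*(-1)*(-606))/3 = 5 - (-7 + 29*(-606))/3 = 5 - (-7 - 17574)/3 = 5 - ⅓*(-17581) = 5 + 17581/3 = 17596/3 ≈ 5865.3)
B = 17596/3 ≈ 5865.3
(B + 32221)/(X + 40062) = (17596/3 + 32221)/(20863 + 40062) = (114259/3)/60925 = (114259/3)*(1/60925) = 114259/182775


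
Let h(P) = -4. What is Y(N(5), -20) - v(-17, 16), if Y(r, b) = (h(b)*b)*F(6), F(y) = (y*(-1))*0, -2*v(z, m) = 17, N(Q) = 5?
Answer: 17/2 ≈ 8.5000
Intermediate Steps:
v(z, m) = -17/2 (v(z, m) = -½*17 = -17/2)
F(y) = 0 (F(y) = -y*0 = 0)
Y(r, b) = 0 (Y(r, b) = -4*b*0 = 0)
Y(N(5), -20) - v(-17, 16) = 0 - 1*(-17/2) = 0 + 17/2 = 17/2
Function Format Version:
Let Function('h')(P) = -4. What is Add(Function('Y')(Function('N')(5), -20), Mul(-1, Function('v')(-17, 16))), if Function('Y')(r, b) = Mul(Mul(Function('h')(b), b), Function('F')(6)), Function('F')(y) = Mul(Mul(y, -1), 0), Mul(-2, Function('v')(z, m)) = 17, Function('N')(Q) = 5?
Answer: Rational(17, 2) ≈ 8.5000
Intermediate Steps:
Function('v')(z, m) = Rational(-17, 2) (Function('v')(z, m) = Mul(Rational(-1, 2), 17) = Rational(-17, 2))
Function('F')(y) = 0 (Function('F')(y) = Mul(Mul(-1, y), 0) = 0)
Function('Y')(r, b) = 0 (Function('Y')(r, b) = Mul(Mul(-4, b), 0) = 0)
Add(Function('Y')(Function('N')(5), -20), Mul(-1, Function('v')(-17, 16))) = Add(0, Mul(-1, Rational(-17, 2))) = Add(0, Rational(17, 2)) = Rational(17, 2)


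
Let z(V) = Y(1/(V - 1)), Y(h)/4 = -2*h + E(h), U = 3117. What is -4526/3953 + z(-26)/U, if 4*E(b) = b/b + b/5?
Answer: -634610116/554467545 ≈ -1.1445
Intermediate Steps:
E(b) = ¼ + b/20 (E(b) = (b/b + b/5)/4 = (1 + b*(⅕))/4 = (1 + b/5)/4 = ¼ + b/20)
Y(h) = 1 - 39*h/5 (Y(h) = 4*(-2*h + (¼ + h/20)) = 4*(¼ - 39*h/20) = 1 - 39*h/5)
z(V) = 1 - 39/(5*(-1 + V)) (z(V) = 1 - 39/(5*(V - 1)) = 1 - 39/(5*(-1 + V)))
-4526/3953 + z(-26)/U = -4526/3953 + ((-44/5 - 26)/(-1 - 26))/3117 = -4526*1/3953 + (-174/5/(-27))*(1/3117) = -4526/3953 - 1/27*(-174/5)*(1/3117) = -4526/3953 + (58/45)*(1/3117) = -4526/3953 + 58/140265 = -634610116/554467545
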